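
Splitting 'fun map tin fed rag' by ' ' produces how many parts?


Splitting by ' ' breaks the string at each occurrence of the separator.
Text: 'fun map tin fed rag'
Parts after split:
  Part 1: 'fun'
  Part 2: 'map'
  Part 3: 'tin'
  Part 4: 'fed'
  Part 5: 'rag'
Total parts: 5

5


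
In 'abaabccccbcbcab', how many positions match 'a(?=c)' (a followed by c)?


Lookahead 'a(?=c)' matches 'a' only when followed by 'c'.
String: 'abaabccccbcbcab'
Checking each position where char is 'a':
  pos 0: 'a' -> no (next='b')
  pos 2: 'a' -> no (next='a')
  pos 3: 'a' -> no (next='b')
  pos 13: 'a' -> no (next='b')
Matching positions: []
Count: 0

0


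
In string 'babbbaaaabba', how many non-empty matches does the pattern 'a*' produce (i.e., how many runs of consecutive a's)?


Pattern 'a*' matches zero or more a's. We want non-empty runs of consecutive a's.
String: 'babbbaaaabba'
Walking through the string to find runs of a's:
  Run 1: positions 1-1 -> 'a'
  Run 2: positions 5-8 -> 'aaaa'
  Run 3: positions 11-11 -> 'a'
Non-empty runs found: ['a', 'aaaa', 'a']
Count: 3

3


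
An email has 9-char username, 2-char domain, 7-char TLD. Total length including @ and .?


An email address has format: username@domain.tld
Username length: 9
'@' character: 1
Domain length: 2
'.' character: 1
TLD length: 7
Total = 9 + 1 + 2 + 1 + 7 = 20

20


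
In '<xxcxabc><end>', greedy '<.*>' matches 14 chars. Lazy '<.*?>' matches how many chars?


Greedy '<.*>' tries to match as MUCH as possible.
Lazy '<.*?>' tries to match as LITTLE as possible.

String: '<xxcxabc><end>'
Greedy '<.*>' starts at first '<' and extends to the LAST '>': '<xxcxabc><end>' (14 chars)
Lazy '<.*?>' starts at first '<' and stops at the FIRST '>': '<xxcxabc>' (9 chars)

9


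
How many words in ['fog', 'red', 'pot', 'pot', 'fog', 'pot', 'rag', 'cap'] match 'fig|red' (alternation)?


Alternation 'fig|red' matches either 'fig' or 'red'.
Checking each word:
  'fog' -> no
  'red' -> MATCH
  'pot' -> no
  'pot' -> no
  'fog' -> no
  'pot' -> no
  'rag' -> no
  'cap' -> no
Matches: ['red']
Count: 1

1


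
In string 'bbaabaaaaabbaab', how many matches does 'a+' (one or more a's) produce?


Pattern 'a+' matches one or more consecutive a's.
String: 'bbaabaaaaabbaab'
Scanning for runs of a:
  Match 1: 'aa' (length 2)
  Match 2: 'aaaaa' (length 5)
  Match 3: 'aa' (length 2)
Total matches: 3

3


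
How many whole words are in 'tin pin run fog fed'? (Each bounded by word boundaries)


Word boundaries (\b) mark the start/end of each word.
Text: 'tin pin run fog fed'
Splitting by whitespace:
  Word 1: 'tin'
  Word 2: 'pin'
  Word 3: 'run'
  Word 4: 'fog'
  Word 5: 'fed'
Total whole words: 5

5


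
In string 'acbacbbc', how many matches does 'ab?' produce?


Pattern 'ab?' matches 'a' optionally followed by 'b'.
String: 'acbacbbc'
Scanning left to right for 'a' then checking next char:
  Match 1: 'a' (a not followed by b)
  Match 2: 'a' (a not followed by b)
Total matches: 2

2


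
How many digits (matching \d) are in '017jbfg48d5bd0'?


\d matches any digit 0-9.
Scanning '017jbfg48d5bd0':
  pos 0: '0' -> DIGIT
  pos 1: '1' -> DIGIT
  pos 2: '7' -> DIGIT
  pos 7: '4' -> DIGIT
  pos 8: '8' -> DIGIT
  pos 10: '5' -> DIGIT
  pos 13: '0' -> DIGIT
Digits found: ['0', '1', '7', '4', '8', '5', '0']
Total: 7

7


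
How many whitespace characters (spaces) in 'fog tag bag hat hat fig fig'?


\s matches whitespace characters (spaces, tabs, etc.).
Text: 'fog tag bag hat hat fig fig'
This text has 7 words separated by spaces.
Number of spaces = number of words - 1 = 7 - 1 = 6

6


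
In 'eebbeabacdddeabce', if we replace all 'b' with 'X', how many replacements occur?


re.sub('b', 'X', text) replaces every occurrence of 'b' with 'X'.
Text: 'eebbeabacdddeabce'
Scanning for 'b':
  pos 2: 'b' -> replacement #1
  pos 3: 'b' -> replacement #2
  pos 6: 'b' -> replacement #3
  pos 14: 'b' -> replacement #4
Total replacements: 4

4


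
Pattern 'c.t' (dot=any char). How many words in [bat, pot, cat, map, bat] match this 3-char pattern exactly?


Pattern 'c.t' means: starts with 'c', any single char, ends with 't'.
Checking each word (must be exactly 3 chars):
  'bat' (len=3): no
  'pot' (len=3): no
  'cat' (len=3): MATCH
  'map' (len=3): no
  'bat' (len=3): no
Matching words: ['cat']
Total: 1

1


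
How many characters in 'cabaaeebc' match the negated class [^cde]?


Negated class [^cde] matches any char NOT in {c, d, e}
Scanning 'cabaaeebc':
  pos 0: 'c' -> no (excluded)
  pos 1: 'a' -> MATCH
  pos 2: 'b' -> MATCH
  pos 3: 'a' -> MATCH
  pos 4: 'a' -> MATCH
  pos 5: 'e' -> no (excluded)
  pos 6: 'e' -> no (excluded)
  pos 7: 'b' -> MATCH
  pos 8: 'c' -> no (excluded)
Total matches: 5

5


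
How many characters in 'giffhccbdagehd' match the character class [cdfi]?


Character class [cdfi] matches any of: {c, d, f, i}
Scanning string 'giffhccbdagehd' character by character:
  pos 0: 'g' -> no
  pos 1: 'i' -> MATCH
  pos 2: 'f' -> MATCH
  pos 3: 'f' -> MATCH
  pos 4: 'h' -> no
  pos 5: 'c' -> MATCH
  pos 6: 'c' -> MATCH
  pos 7: 'b' -> no
  pos 8: 'd' -> MATCH
  pos 9: 'a' -> no
  pos 10: 'g' -> no
  pos 11: 'e' -> no
  pos 12: 'h' -> no
  pos 13: 'd' -> MATCH
Total matches: 7

7


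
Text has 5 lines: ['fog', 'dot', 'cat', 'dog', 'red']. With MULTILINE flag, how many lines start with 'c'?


With MULTILINE flag, ^ matches the start of each line.
Lines: ['fog', 'dot', 'cat', 'dog', 'red']
Checking which lines start with 'c':
  Line 1: 'fog' -> no
  Line 2: 'dot' -> no
  Line 3: 'cat' -> MATCH
  Line 4: 'dog' -> no
  Line 5: 'red' -> no
Matching lines: ['cat']
Count: 1

1


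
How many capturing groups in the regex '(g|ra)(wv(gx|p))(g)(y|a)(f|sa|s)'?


To count capturing groups, count each '(' that starts a group.
Pattern: '(g|ra)(wv(gx|p))(g)(y|a)(f|sa|s)'
Walking through the pattern:
  Position 0: '(' -> group #1
  Position 6: '(' -> group #2
  Position 9: '(' -> group #3
  Position 16: '(' -> group #4
  Position 19: '(' -> group #5
  Position 24: '(' -> group #6
Total capturing groups: 6

6


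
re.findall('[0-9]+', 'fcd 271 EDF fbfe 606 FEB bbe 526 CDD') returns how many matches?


Pattern '[0-9]+' finds one or more digits.
Text: 'fcd 271 EDF fbfe 606 FEB bbe 526 CDD'
Scanning for matches:
  Match 1: '271'
  Match 2: '606'
  Match 3: '526'
Total matches: 3

3


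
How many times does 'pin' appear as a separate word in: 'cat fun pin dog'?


Scanning each word for exact match 'pin':
  Word 1: 'cat' -> no
  Word 2: 'fun' -> no
  Word 3: 'pin' -> MATCH
  Word 4: 'dog' -> no
Total matches: 1

1


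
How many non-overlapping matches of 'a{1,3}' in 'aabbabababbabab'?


Pattern 'a{1,3}' matches between 1 and 3 consecutive a's (greedy).
String: 'aabbabababbabab'
Finding runs of a's and applying greedy matching:
  Run at pos 0: 'aa' (length 2)
  Run at pos 4: 'a' (length 1)
  Run at pos 6: 'a' (length 1)
  Run at pos 8: 'a' (length 1)
  Run at pos 11: 'a' (length 1)
  Run at pos 13: 'a' (length 1)
Matches: ['aa', 'a', 'a', 'a', 'a', 'a']
Count: 6

6


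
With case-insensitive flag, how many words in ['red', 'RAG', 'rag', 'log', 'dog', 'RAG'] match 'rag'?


Case-insensitive matching: compare each word's lowercase form to 'rag'.
  'red' -> lower='red' -> no
  'RAG' -> lower='rag' -> MATCH
  'rag' -> lower='rag' -> MATCH
  'log' -> lower='log' -> no
  'dog' -> lower='dog' -> no
  'RAG' -> lower='rag' -> MATCH
Matches: ['RAG', 'rag', 'RAG']
Count: 3

3


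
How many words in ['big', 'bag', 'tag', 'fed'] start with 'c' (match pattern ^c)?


Pattern ^c anchors to start of word. Check which words begin with 'c':
  'big' -> no
  'bag' -> no
  'tag' -> no
  'fed' -> no
Matching words: []
Count: 0

0


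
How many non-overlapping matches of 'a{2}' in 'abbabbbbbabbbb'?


Pattern 'a{2}' matches exactly 2 consecutive a's (greedy, non-overlapping).
String: 'abbabbbbbabbbb'
Scanning for runs of a's:
  Run at pos 0: 'a' (length 1) -> 0 match(es)
  Run at pos 3: 'a' (length 1) -> 0 match(es)
  Run at pos 9: 'a' (length 1) -> 0 match(es)
Matches found: []
Total: 0

0


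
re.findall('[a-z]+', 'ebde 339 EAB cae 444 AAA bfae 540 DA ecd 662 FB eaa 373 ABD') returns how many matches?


Pattern '[a-z]+' finds one or more lowercase letters.
Text: 'ebde 339 EAB cae 444 AAA bfae 540 DA ecd 662 FB eaa 373 ABD'
Scanning for matches:
  Match 1: 'ebde'
  Match 2: 'cae'
  Match 3: 'bfae'
  Match 4: 'ecd'
  Match 5: 'eaa'
Total matches: 5

5


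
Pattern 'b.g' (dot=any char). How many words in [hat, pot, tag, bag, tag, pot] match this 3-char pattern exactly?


Pattern 'b.g' means: starts with 'b', any single char, ends with 'g'.
Checking each word (must be exactly 3 chars):
  'hat' (len=3): no
  'pot' (len=3): no
  'tag' (len=3): no
  'bag' (len=3): MATCH
  'tag' (len=3): no
  'pot' (len=3): no
Matching words: ['bag']
Total: 1

1


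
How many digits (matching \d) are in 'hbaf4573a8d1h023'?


\d matches any digit 0-9.
Scanning 'hbaf4573a8d1h023':
  pos 4: '4' -> DIGIT
  pos 5: '5' -> DIGIT
  pos 6: '7' -> DIGIT
  pos 7: '3' -> DIGIT
  pos 9: '8' -> DIGIT
  pos 11: '1' -> DIGIT
  pos 13: '0' -> DIGIT
  pos 14: '2' -> DIGIT
  pos 15: '3' -> DIGIT
Digits found: ['4', '5', '7', '3', '8', '1', '0', '2', '3']
Total: 9

9


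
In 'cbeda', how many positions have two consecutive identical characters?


Looking for consecutive identical characters in 'cbeda':
  pos 0-1: 'c' vs 'b' -> different
  pos 1-2: 'b' vs 'e' -> different
  pos 2-3: 'e' vs 'd' -> different
  pos 3-4: 'd' vs 'a' -> different
Consecutive identical pairs: []
Count: 0

0


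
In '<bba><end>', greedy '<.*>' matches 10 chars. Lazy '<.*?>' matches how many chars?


Greedy '<.*>' tries to match as MUCH as possible.
Lazy '<.*?>' tries to match as LITTLE as possible.

String: '<bba><end>'
Greedy '<.*>' starts at first '<' and extends to the LAST '>': '<bba><end>' (10 chars)
Lazy '<.*?>' starts at first '<' and stops at the FIRST '>': '<bba>' (5 chars)

5


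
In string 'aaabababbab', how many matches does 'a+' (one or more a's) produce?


Pattern 'a+' matches one or more consecutive a's.
String: 'aaabababbab'
Scanning for runs of a:
  Match 1: 'aaa' (length 3)
  Match 2: 'a' (length 1)
  Match 3: 'a' (length 1)
  Match 4: 'a' (length 1)
Total matches: 4

4


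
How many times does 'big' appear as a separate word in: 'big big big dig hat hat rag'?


Scanning each word for exact match 'big':
  Word 1: 'big' -> MATCH
  Word 2: 'big' -> MATCH
  Word 3: 'big' -> MATCH
  Word 4: 'dig' -> no
  Word 5: 'hat' -> no
  Word 6: 'hat' -> no
  Word 7: 'rag' -> no
Total matches: 3

3


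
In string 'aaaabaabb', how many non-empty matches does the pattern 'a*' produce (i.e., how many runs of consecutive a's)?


Pattern 'a*' matches zero or more a's. We want non-empty runs of consecutive a's.
String: 'aaaabaabb'
Walking through the string to find runs of a's:
  Run 1: positions 0-3 -> 'aaaa'
  Run 2: positions 5-6 -> 'aa'
Non-empty runs found: ['aaaa', 'aa']
Count: 2

2


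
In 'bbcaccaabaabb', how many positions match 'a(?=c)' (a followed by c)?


Lookahead 'a(?=c)' matches 'a' only when followed by 'c'.
String: 'bbcaccaabaabb'
Checking each position where char is 'a':
  pos 3: 'a' -> MATCH (next='c')
  pos 6: 'a' -> no (next='a')
  pos 7: 'a' -> no (next='b')
  pos 9: 'a' -> no (next='a')
  pos 10: 'a' -> no (next='b')
Matching positions: [3]
Count: 1

1


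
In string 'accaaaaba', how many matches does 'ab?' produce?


Pattern 'ab?' matches 'a' optionally followed by 'b'.
String: 'accaaaaba'
Scanning left to right for 'a' then checking next char:
  Match 1: 'a' (a not followed by b)
  Match 2: 'a' (a not followed by b)
  Match 3: 'a' (a not followed by b)
  Match 4: 'a' (a not followed by b)
  Match 5: 'ab' (a followed by b)
  Match 6: 'a' (a not followed by b)
Total matches: 6

6


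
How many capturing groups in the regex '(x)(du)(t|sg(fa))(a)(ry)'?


To count capturing groups, count each '(' that starts a group.
Pattern: '(x)(du)(t|sg(fa))(a)(ry)'
Walking through the pattern:
  Position 0: '(' -> group #1
  Position 3: '(' -> group #2
  Position 7: '(' -> group #3
  Position 12: '(' -> group #4
  Position 17: '(' -> group #5
  Position 20: '(' -> group #6
Total capturing groups: 6

6


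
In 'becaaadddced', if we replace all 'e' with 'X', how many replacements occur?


re.sub('e', 'X', text) replaces every occurrence of 'e' with 'X'.
Text: 'becaaadddced'
Scanning for 'e':
  pos 1: 'e' -> replacement #1
  pos 10: 'e' -> replacement #2
Total replacements: 2

2


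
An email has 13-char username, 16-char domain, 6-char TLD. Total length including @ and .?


An email address has format: username@domain.tld
Username length: 13
'@' character: 1
Domain length: 16
'.' character: 1
TLD length: 6
Total = 13 + 1 + 16 + 1 + 6 = 37

37


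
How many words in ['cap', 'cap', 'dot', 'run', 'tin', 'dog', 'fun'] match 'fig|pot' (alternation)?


Alternation 'fig|pot' matches either 'fig' or 'pot'.
Checking each word:
  'cap' -> no
  'cap' -> no
  'dot' -> no
  'run' -> no
  'tin' -> no
  'dog' -> no
  'fun' -> no
Matches: []
Count: 0

0


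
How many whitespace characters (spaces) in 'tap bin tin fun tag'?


\s matches whitespace characters (spaces, tabs, etc.).
Text: 'tap bin tin fun tag'
This text has 5 words separated by spaces.
Number of spaces = number of words - 1 = 5 - 1 = 4

4


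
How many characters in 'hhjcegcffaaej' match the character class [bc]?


Character class [bc] matches any of: {b, c}
Scanning string 'hhjcegcffaaej' character by character:
  pos 0: 'h' -> no
  pos 1: 'h' -> no
  pos 2: 'j' -> no
  pos 3: 'c' -> MATCH
  pos 4: 'e' -> no
  pos 5: 'g' -> no
  pos 6: 'c' -> MATCH
  pos 7: 'f' -> no
  pos 8: 'f' -> no
  pos 9: 'a' -> no
  pos 10: 'a' -> no
  pos 11: 'e' -> no
  pos 12: 'j' -> no
Total matches: 2

2


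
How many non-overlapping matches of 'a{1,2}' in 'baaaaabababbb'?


Pattern 'a{1,2}' matches between 1 and 2 consecutive a's (greedy).
String: 'baaaaabababbb'
Finding runs of a's and applying greedy matching:
  Run at pos 1: 'aaaaa' (length 5)
  Run at pos 7: 'a' (length 1)
  Run at pos 9: 'a' (length 1)
Matches: ['aa', 'aa', 'a', 'a', 'a']
Count: 5

5


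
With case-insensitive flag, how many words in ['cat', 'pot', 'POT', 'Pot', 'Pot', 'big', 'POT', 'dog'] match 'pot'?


Case-insensitive matching: compare each word's lowercase form to 'pot'.
  'cat' -> lower='cat' -> no
  'pot' -> lower='pot' -> MATCH
  'POT' -> lower='pot' -> MATCH
  'Pot' -> lower='pot' -> MATCH
  'Pot' -> lower='pot' -> MATCH
  'big' -> lower='big' -> no
  'POT' -> lower='pot' -> MATCH
  'dog' -> lower='dog' -> no
Matches: ['pot', 'POT', 'Pot', 'Pot', 'POT']
Count: 5

5


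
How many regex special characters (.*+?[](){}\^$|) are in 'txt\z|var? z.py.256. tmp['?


Regex special characters are: . * + ? [ ] ( ) { } \ ^ $ |
Scanning 'txt\z|var? z.py.256. tmp[':
  pos 3: '\' -> SPECIAL
  pos 5: '|' -> SPECIAL
  pos 9: '?' -> SPECIAL
  pos 12: '.' -> SPECIAL
  pos 15: '.' -> SPECIAL
  pos 19: '.' -> SPECIAL
  pos 24: '[' -> SPECIAL
Special chars found: ['\\', '|', '?', '.', '.', '.', '[']
Total: 7

7


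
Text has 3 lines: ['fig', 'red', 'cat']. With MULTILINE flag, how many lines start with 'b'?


With MULTILINE flag, ^ matches the start of each line.
Lines: ['fig', 'red', 'cat']
Checking which lines start with 'b':
  Line 1: 'fig' -> no
  Line 2: 'red' -> no
  Line 3: 'cat' -> no
Matching lines: []
Count: 0

0


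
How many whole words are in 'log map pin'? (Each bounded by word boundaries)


Word boundaries (\b) mark the start/end of each word.
Text: 'log map pin'
Splitting by whitespace:
  Word 1: 'log'
  Word 2: 'map'
  Word 3: 'pin'
Total whole words: 3

3


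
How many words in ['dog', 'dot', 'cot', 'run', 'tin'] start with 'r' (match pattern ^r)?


Pattern ^r anchors to start of word. Check which words begin with 'r':
  'dog' -> no
  'dot' -> no
  'cot' -> no
  'run' -> MATCH (starts with 'r')
  'tin' -> no
Matching words: ['run']
Count: 1

1


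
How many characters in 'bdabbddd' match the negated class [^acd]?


Negated class [^acd] matches any char NOT in {a, c, d}
Scanning 'bdabbddd':
  pos 0: 'b' -> MATCH
  pos 1: 'd' -> no (excluded)
  pos 2: 'a' -> no (excluded)
  pos 3: 'b' -> MATCH
  pos 4: 'b' -> MATCH
  pos 5: 'd' -> no (excluded)
  pos 6: 'd' -> no (excluded)
  pos 7: 'd' -> no (excluded)
Total matches: 3

3


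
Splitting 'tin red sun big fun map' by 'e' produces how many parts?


Splitting by 'e' breaks the string at each occurrence of the separator.
Text: 'tin red sun big fun map'
Parts after split:
  Part 1: 'tin r'
  Part 2: 'd sun big fun map'
Total parts: 2

2


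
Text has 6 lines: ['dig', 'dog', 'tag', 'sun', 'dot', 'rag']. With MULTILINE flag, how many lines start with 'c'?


With MULTILINE flag, ^ matches the start of each line.
Lines: ['dig', 'dog', 'tag', 'sun', 'dot', 'rag']
Checking which lines start with 'c':
  Line 1: 'dig' -> no
  Line 2: 'dog' -> no
  Line 3: 'tag' -> no
  Line 4: 'sun' -> no
  Line 5: 'dot' -> no
  Line 6: 'rag' -> no
Matching lines: []
Count: 0

0


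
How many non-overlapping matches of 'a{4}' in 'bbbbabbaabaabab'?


Pattern 'a{4}' matches exactly 4 consecutive a's (greedy, non-overlapping).
String: 'bbbbabbaabaabab'
Scanning for runs of a's:
  Run at pos 4: 'a' (length 1) -> 0 match(es)
  Run at pos 7: 'aa' (length 2) -> 0 match(es)
  Run at pos 10: 'aa' (length 2) -> 0 match(es)
  Run at pos 13: 'a' (length 1) -> 0 match(es)
Matches found: []
Total: 0

0


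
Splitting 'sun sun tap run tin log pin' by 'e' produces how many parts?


Splitting by 'e' breaks the string at each occurrence of the separator.
Text: 'sun sun tap run tin log pin'
Parts after split:
  Part 1: 'sun sun tap run tin log pin'
Total parts: 1

1


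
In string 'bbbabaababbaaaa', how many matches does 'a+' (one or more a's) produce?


Pattern 'a+' matches one or more consecutive a's.
String: 'bbbabaababbaaaa'
Scanning for runs of a:
  Match 1: 'a' (length 1)
  Match 2: 'aa' (length 2)
  Match 3: 'a' (length 1)
  Match 4: 'aaaa' (length 4)
Total matches: 4

4


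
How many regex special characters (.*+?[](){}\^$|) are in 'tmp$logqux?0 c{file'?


Regex special characters are: . * + ? [ ] ( ) { } \ ^ $ |
Scanning 'tmp$logqux?0 c{file':
  pos 3: '$' -> SPECIAL
  pos 10: '?' -> SPECIAL
  pos 14: '{' -> SPECIAL
Special chars found: ['$', '?', '{']
Total: 3

3


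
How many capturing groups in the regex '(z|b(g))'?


To count capturing groups, count each '(' that starts a group.
Pattern: '(z|b(g))'
Walking through the pattern:
  Position 0: '(' -> group #1
  Position 4: '(' -> group #2
Total capturing groups: 2

2


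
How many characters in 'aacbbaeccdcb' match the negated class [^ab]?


Negated class [^ab] matches any char NOT in {a, b}
Scanning 'aacbbaeccdcb':
  pos 0: 'a' -> no (excluded)
  pos 1: 'a' -> no (excluded)
  pos 2: 'c' -> MATCH
  pos 3: 'b' -> no (excluded)
  pos 4: 'b' -> no (excluded)
  pos 5: 'a' -> no (excluded)
  pos 6: 'e' -> MATCH
  pos 7: 'c' -> MATCH
  pos 8: 'c' -> MATCH
  pos 9: 'd' -> MATCH
  pos 10: 'c' -> MATCH
  pos 11: 'b' -> no (excluded)
Total matches: 6

6


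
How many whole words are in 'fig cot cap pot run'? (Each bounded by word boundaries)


Word boundaries (\b) mark the start/end of each word.
Text: 'fig cot cap pot run'
Splitting by whitespace:
  Word 1: 'fig'
  Word 2: 'cot'
  Word 3: 'cap'
  Word 4: 'pot'
  Word 5: 'run'
Total whole words: 5

5


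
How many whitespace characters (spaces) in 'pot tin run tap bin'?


\s matches whitespace characters (spaces, tabs, etc.).
Text: 'pot tin run tap bin'
This text has 5 words separated by spaces.
Number of spaces = number of words - 1 = 5 - 1 = 4

4


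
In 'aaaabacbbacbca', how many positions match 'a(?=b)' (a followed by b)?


Lookahead 'a(?=b)' matches 'a' only when followed by 'b'.
String: 'aaaabacbbacbca'
Checking each position where char is 'a':
  pos 0: 'a' -> no (next='a')
  pos 1: 'a' -> no (next='a')
  pos 2: 'a' -> no (next='a')
  pos 3: 'a' -> MATCH (next='b')
  pos 5: 'a' -> no (next='c')
  pos 9: 'a' -> no (next='c')
Matching positions: [3]
Count: 1

1


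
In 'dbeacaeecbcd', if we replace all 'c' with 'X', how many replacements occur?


re.sub('c', 'X', text) replaces every occurrence of 'c' with 'X'.
Text: 'dbeacaeecbcd'
Scanning for 'c':
  pos 4: 'c' -> replacement #1
  pos 8: 'c' -> replacement #2
  pos 10: 'c' -> replacement #3
Total replacements: 3

3


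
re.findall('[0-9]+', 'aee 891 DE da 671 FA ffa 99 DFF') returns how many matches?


Pattern '[0-9]+' finds one or more digits.
Text: 'aee 891 DE da 671 FA ffa 99 DFF'
Scanning for matches:
  Match 1: '891'
  Match 2: '671'
  Match 3: '99'
Total matches: 3

3


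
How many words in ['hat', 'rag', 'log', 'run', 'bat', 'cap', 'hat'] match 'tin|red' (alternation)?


Alternation 'tin|red' matches either 'tin' or 'red'.
Checking each word:
  'hat' -> no
  'rag' -> no
  'log' -> no
  'run' -> no
  'bat' -> no
  'cap' -> no
  'hat' -> no
Matches: []
Count: 0

0


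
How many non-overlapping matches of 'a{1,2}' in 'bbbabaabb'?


Pattern 'a{1,2}' matches between 1 and 2 consecutive a's (greedy).
String: 'bbbabaabb'
Finding runs of a's and applying greedy matching:
  Run at pos 3: 'a' (length 1)
  Run at pos 5: 'aa' (length 2)
Matches: ['a', 'aa']
Count: 2

2


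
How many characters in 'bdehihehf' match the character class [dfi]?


Character class [dfi] matches any of: {d, f, i}
Scanning string 'bdehihehf' character by character:
  pos 0: 'b' -> no
  pos 1: 'd' -> MATCH
  pos 2: 'e' -> no
  pos 3: 'h' -> no
  pos 4: 'i' -> MATCH
  pos 5: 'h' -> no
  pos 6: 'e' -> no
  pos 7: 'h' -> no
  pos 8: 'f' -> MATCH
Total matches: 3

3


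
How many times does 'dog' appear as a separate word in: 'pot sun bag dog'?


Scanning each word for exact match 'dog':
  Word 1: 'pot' -> no
  Word 2: 'sun' -> no
  Word 3: 'bag' -> no
  Word 4: 'dog' -> MATCH
Total matches: 1

1


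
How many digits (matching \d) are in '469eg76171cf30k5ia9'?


\d matches any digit 0-9.
Scanning '469eg76171cf30k5ia9':
  pos 0: '4' -> DIGIT
  pos 1: '6' -> DIGIT
  pos 2: '9' -> DIGIT
  pos 5: '7' -> DIGIT
  pos 6: '6' -> DIGIT
  pos 7: '1' -> DIGIT
  pos 8: '7' -> DIGIT
  pos 9: '1' -> DIGIT
  pos 12: '3' -> DIGIT
  pos 13: '0' -> DIGIT
  pos 15: '5' -> DIGIT
  pos 18: '9' -> DIGIT
Digits found: ['4', '6', '9', '7', '6', '1', '7', '1', '3', '0', '5', '9']
Total: 12

12


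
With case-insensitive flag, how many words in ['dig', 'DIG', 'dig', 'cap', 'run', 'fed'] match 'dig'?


Case-insensitive matching: compare each word's lowercase form to 'dig'.
  'dig' -> lower='dig' -> MATCH
  'DIG' -> lower='dig' -> MATCH
  'dig' -> lower='dig' -> MATCH
  'cap' -> lower='cap' -> no
  'run' -> lower='run' -> no
  'fed' -> lower='fed' -> no
Matches: ['dig', 'DIG', 'dig']
Count: 3

3


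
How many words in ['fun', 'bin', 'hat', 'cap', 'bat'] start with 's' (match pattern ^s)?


Pattern ^s anchors to start of word. Check which words begin with 's':
  'fun' -> no
  'bin' -> no
  'hat' -> no
  'cap' -> no
  'bat' -> no
Matching words: []
Count: 0

0


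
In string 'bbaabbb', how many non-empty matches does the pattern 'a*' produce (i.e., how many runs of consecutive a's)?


Pattern 'a*' matches zero or more a's. We want non-empty runs of consecutive a's.
String: 'bbaabbb'
Walking through the string to find runs of a's:
  Run 1: positions 2-3 -> 'aa'
Non-empty runs found: ['aa']
Count: 1

1


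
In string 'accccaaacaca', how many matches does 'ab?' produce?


Pattern 'ab?' matches 'a' optionally followed by 'b'.
String: 'accccaaacaca'
Scanning left to right for 'a' then checking next char:
  Match 1: 'a' (a not followed by b)
  Match 2: 'a' (a not followed by b)
  Match 3: 'a' (a not followed by b)
  Match 4: 'a' (a not followed by b)
  Match 5: 'a' (a not followed by b)
  Match 6: 'a' (a not followed by b)
Total matches: 6

6


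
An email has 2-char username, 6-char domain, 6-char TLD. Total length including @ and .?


An email address has format: username@domain.tld
Username length: 2
'@' character: 1
Domain length: 6
'.' character: 1
TLD length: 6
Total = 2 + 1 + 6 + 1 + 6 = 16

16


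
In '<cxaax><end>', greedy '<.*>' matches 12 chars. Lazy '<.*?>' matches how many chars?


Greedy '<.*>' tries to match as MUCH as possible.
Lazy '<.*?>' tries to match as LITTLE as possible.

String: '<cxaax><end>'
Greedy '<.*>' starts at first '<' and extends to the LAST '>': '<cxaax><end>' (12 chars)
Lazy '<.*?>' starts at first '<' and stops at the FIRST '>': '<cxaax>' (7 chars)

7


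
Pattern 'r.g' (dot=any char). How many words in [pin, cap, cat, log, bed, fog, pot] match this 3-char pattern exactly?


Pattern 'r.g' means: starts with 'r', any single char, ends with 'g'.
Checking each word (must be exactly 3 chars):
  'pin' (len=3): no
  'cap' (len=3): no
  'cat' (len=3): no
  'log' (len=3): no
  'bed' (len=3): no
  'fog' (len=3): no
  'pot' (len=3): no
Matching words: []
Total: 0

0


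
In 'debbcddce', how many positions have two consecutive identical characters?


Looking for consecutive identical characters in 'debbcddce':
  pos 0-1: 'd' vs 'e' -> different
  pos 1-2: 'e' vs 'b' -> different
  pos 2-3: 'b' vs 'b' -> MATCH ('bb')
  pos 3-4: 'b' vs 'c' -> different
  pos 4-5: 'c' vs 'd' -> different
  pos 5-6: 'd' vs 'd' -> MATCH ('dd')
  pos 6-7: 'd' vs 'c' -> different
  pos 7-8: 'c' vs 'e' -> different
Consecutive identical pairs: ['bb', 'dd']
Count: 2

2


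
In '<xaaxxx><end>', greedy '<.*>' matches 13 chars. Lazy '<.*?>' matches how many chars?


Greedy '<.*>' tries to match as MUCH as possible.
Lazy '<.*?>' tries to match as LITTLE as possible.

String: '<xaaxxx><end>'
Greedy '<.*>' starts at first '<' and extends to the LAST '>': '<xaaxxx><end>' (13 chars)
Lazy '<.*?>' starts at first '<' and stops at the FIRST '>': '<xaaxxx>' (8 chars)

8


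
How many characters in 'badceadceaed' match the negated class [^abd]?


Negated class [^abd] matches any char NOT in {a, b, d}
Scanning 'badceadceaed':
  pos 0: 'b' -> no (excluded)
  pos 1: 'a' -> no (excluded)
  pos 2: 'd' -> no (excluded)
  pos 3: 'c' -> MATCH
  pos 4: 'e' -> MATCH
  pos 5: 'a' -> no (excluded)
  pos 6: 'd' -> no (excluded)
  pos 7: 'c' -> MATCH
  pos 8: 'e' -> MATCH
  pos 9: 'a' -> no (excluded)
  pos 10: 'e' -> MATCH
  pos 11: 'd' -> no (excluded)
Total matches: 5

5


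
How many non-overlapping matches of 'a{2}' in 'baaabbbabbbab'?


Pattern 'a{2}' matches exactly 2 consecutive a's (greedy, non-overlapping).
String: 'baaabbbabbbab'
Scanning for runs of a's:
  Run at pos 1: 'aaa' (length 3) -> 1 match(es)
  Run at pos 7: 'a' (length 1) -> 0 match(es)
  Run at pos 11: 'a' (length 1) -> 0 match(es)
Matches found: ['aa']
Total: 1

1


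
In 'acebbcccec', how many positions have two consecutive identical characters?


Looking for consecutive identical characters in 'acebbcccec':
  pos 0-1: 'a' vs 'c' -> different
  pos 1-2: 'c' vs 'e' -> different
  pos 2-3: 'e' vs 'b' -> different
  pos 3-4: 'b' vs 'b' -> MATCH ('bb')
  pos 4-5: 'b' vs 'c' -> different
  pos 5-6: 'c' vs 'c' -> MATCH ('cc')
  pos 6-7: 'c' vs 'c' -> MATCH ('cc')
  pos 7-8: 'c' vs 'e' -> different
  pos 8-9: 'e' vs 'c' -> different
Consecutive identical pairs: ['bb', 'cc', 'cc']
Count: 3

3


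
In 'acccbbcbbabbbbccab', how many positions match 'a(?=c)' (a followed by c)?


Lookahead 'a(?=c)' matches 'a' only when followed by 'c'.
String: 'acccbbcbbabbbbccab'
Checking each position where char is 'a':
  pos 0: 'a' -> MATCH (next='c')
  pos 9: 'a' -> no (next='b')
  pos 16: 'a' -> no (next='b')
Matching positions: [0]
Count: 1

1


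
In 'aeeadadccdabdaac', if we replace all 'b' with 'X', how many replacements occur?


re.sub('b', 'X', text) replaces every occurrence of 'b' with 'X'.
Text: 'aeeadadccdabdaac'
Scanning for 'b':
  pos 11: 'b' -> replacement #1
Total replacements: 1

1


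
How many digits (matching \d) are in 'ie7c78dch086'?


\d matches any digit 0-9.
Scanning 'ie7c78dch086':
  pos 2: '7' -> DIGIT
  pos 4: '7' -> DIGIT
  pos 5: '8' -> DIGIT
  pos 9: '0' -> DIGIT
  pos 10: '8' -> DIGIT
  pos 11: '6' -> DIGIT
Digits found: ['7', '7', '8', '0', '8', '6']
Total: 6

6


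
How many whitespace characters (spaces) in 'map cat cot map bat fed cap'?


\s matches whitespace characters (spaces, tabs, etc.).
Text: 'map cat cot map bat fed cap'
This text has 7 words separated by spaces.
Number of spaces = number of words - 1 = 7 - 1 = 6

6


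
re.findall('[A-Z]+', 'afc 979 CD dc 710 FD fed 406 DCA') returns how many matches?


Pattern '[A-Z]+' finds one or more uppercase letters.
Text: 'afc 979 CD dc 710 FD fed 406 DCA'
Scanning for matches:
  Match 1: 'CD'
  Match 2: 'FD'
  Match 3: 'DCA'
Total matches: 3

3


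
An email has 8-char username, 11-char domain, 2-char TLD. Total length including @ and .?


An email address has format: username@domain.tld
Username length: 8
'@' character: 1
Domain length: 11
'.' character: 1
TLD length: 2
Total = 8 + 1 + 11 + 1 + 2 = 23

23


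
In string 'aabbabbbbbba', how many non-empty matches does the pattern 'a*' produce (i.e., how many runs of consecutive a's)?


Pattern 'a*' matches zero or more a's. We want non-empty runs of consecutive a's.
String: 'aabbabbbbbba'
Walking through the string to find runs of a's:
  Run 1: positions 0-1 -> 'aa'
  Run 2: positions 4-4 -> 'a'
  Run 3: positions 11-11 -> 'a'
Non-empty runs found: ['aa', 'a', 'a']
Count: 3

3


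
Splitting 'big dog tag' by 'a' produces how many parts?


Splitting by 'a' breaks the string at each occurrence of the separator.
Text: 'big dog tag'
Parts after split:
  Part 1: 'big dog t'
  Part 2: 'g'
Total parts: 2

2


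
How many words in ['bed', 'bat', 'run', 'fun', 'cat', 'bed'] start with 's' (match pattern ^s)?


Pattern ^s anchors to start of word. Check which words begin with 's':
  'bed' -> no
  'bat' -> no
  'run' -> no
  'fun' -> no
  'cat' -> no
  'bed' -> no
Matching words: []
Count: 0

0


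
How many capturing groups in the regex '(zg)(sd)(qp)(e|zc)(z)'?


To count capturing groups, count each '(' that starts a group.
Pattern: '(zg)(sd)(qp)(e|zc)(z)'
Walking through the pattern:
  Position 0: '(' -> group #1
  Position 4: '(' -> group #2
  Position 8: '(' -> group #3
  Position 12: '(' -> group #4
  Position 18: '(' -> group #5
Total capturing groups: 5

5


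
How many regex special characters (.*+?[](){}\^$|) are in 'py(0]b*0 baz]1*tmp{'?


Regex special characters are: . * + ? [ ] ( ) { } \ ^ $ |
Scanning 'py(0]b*0 baz]1*tmp{':
  pos 2: '(' -> SPECIAL
  pos 4: ']' -> SPECIAL
  pos 6: '*' -> SPECIAL
  pos 12: ']' -> SPECIAL
  pos 14: '*' -> SPECIAL
  pos 18: '{' -> SPECIAL
Special chars found: ['(', ']', '*', ']', '*', '{']
Total: 6

6


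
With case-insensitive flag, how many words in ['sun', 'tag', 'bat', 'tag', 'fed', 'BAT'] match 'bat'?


Case-insensitive matching: compare each word's lowercase form to 'bat'.
  'sun' -> lower='sun' -> no
  'tag' -> lower='tag' -> no
  'bat' -> lower='bat' -> MATCH
  'tag' -> lower='tag' -> no
  'fed' -> lower='fed' -> no
  'BAT' -> lower='bat' -> MATCH
Matches: ['bat', 'BAT']
Count: 2

2


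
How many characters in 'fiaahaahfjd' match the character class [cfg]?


Character class [cfg] matches any of: {c, f, g}
Scanning string 'fiaahaahfjd' character by character:
  pos 0: 'f' -> MATCH
  pos 1: 'i' -> no
  pos 2: 'a' -> no
  pos 3: 'a' -> no
  pos 4: 'h' -> no
  pos 5: 'a' -> no
  pos 6: 'a' -> no
  pos 7: 'h' -> no
  pos 8: 'f' -> MATCH
  pos 9: 'j' -> no
  pos 10: 'd' -> no
Total matches: 2

2


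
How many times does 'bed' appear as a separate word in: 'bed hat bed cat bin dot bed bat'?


Scanning each word for exact match 'bed':
  Word 1: 'bed' -> MATCH
  Word 2: 'hat' -> no
  Word 3: 'bed' -> MATCH
  Word 4: 'cat' -> no
  Word 5: 'bin' -> no
  Word 6: 'dot' -> no
  Word 7: 'bed' -> MATCH
  Word 8: 'bat' -> no
Total matches: 3

3


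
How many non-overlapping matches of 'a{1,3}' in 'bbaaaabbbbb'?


Pattern 'a{1,3}' matches between 1 and 3 consecutive a's (greedy).
String: 'bbaaaabbbbb'
Finding runs of a's and applying greedy matching:
  Run at pos 2: 'aaaa' (length 4)
Matches: ['aaa', 'a']
Count: 2

2


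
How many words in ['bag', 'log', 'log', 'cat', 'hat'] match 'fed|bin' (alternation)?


Alternation 'fed|bin' matches either 'fed' or 'bin'.
Checking each word:
  'bag' -> no
  'log' -> no
  'log' -> no
  'cat' -> no
  'hat' -> no
Matches: []
Count: 0

0


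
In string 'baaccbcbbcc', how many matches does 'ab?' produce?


Pattern 'ab?' matches 'a' optionally followed by 'b'.
String: 'baaccbcbbcc'
Scanning left to right for 'a' then checking next char:
  Match 1: 'a' (a not followed by b)
  Match 2: 'a' (a not followed by b)
Total matches: 2

2


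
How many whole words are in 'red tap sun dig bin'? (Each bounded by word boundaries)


Word boundaries (\b) mark the start/end of each word.
Text: 'red tap sun dig bin'
Splitting by whitespace:
  Word 1: 'red'
  Word 2: 'tap'
  Word 3: 'sun'
  Word 4: 'dig'
  Word 5: 'bin'
Total whole words: 5

5


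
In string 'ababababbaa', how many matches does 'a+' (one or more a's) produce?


Pattern 'a+' matches one or more consecutive a's.
String: 'ababababbaa'
Scanning for runs of a:
  Match 1: 'a' (length 1)
  Match 2: 'a' (length 1)
  Match 3: 'a' (length 1)
  Match 4: 'a' (length 1)
  Match 5: 'aa' (length 2)
Total matches: 5

5


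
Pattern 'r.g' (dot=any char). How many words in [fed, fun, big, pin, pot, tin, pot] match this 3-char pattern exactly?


Pattern 'r.g' means: starts with 'r', any single char, ends with 'g'.
Checking each word (must be exactly 3 chars):
  'fed' (len=3): no
  'fun' (len=3): no
  'big' (len=3): no
  'pin' (len=3): no
  'pot' (len=3): no
  'tin' (len=3): no
  'pot' (len=3): no
Matching words: []
Total: 0

0


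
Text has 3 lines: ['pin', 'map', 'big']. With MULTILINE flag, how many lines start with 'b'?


With MULTILINE flag, ^ matches the start of each line.
Lines: ['pin', 'map', 'big']
Checking which lines start with 'b':
  Line 1: 'pin' -> no
  Line 2: 'map' -> no
  Line 3: 'big' -> MATCH
Matching lines: ['big']
Count: 1

1


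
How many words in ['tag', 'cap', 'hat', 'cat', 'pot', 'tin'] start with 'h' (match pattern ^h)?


Pattern ^h anchors to start of word. Check which words begin with 'h':
  'tag' -> no
  'cap' -> no
  'hat' -> MATCH (starts with 'h')
  'cat' -> no
  'pot' -> no
  'tin' -> no
Matching words: ['hat']
Count: 1

1


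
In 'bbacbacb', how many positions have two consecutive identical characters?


Looking for consecutive identical characters in 'bbacbacb':
  pos 0-1: 'b' vs 'b' -> MATCH ('bb')
  pos 1-2: 'b' vs 'a' -> different
  pos 2-3: 'a' vs 'c' -> different
  pos 3-4: 'c' vs 'b' -> different
  pos 4-5: 'b' vs 'a' -> different
  pos 5-6: 'a' vs 'c' -> different
  pos 6-7: 'c' vs 'b' -> different
Consecutive identical pairs: ['bb']
Count: 1

1


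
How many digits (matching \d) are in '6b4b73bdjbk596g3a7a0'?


\d matches any digit 0-9.
Scanning '6b4b73bdjbk596g3a7a0':
  pos 0: '6' -> DIGIT
  pos 2: '4' -> DIGIT
  pos 4: '7' -> DIGIT
  pos 5: '3' -> DIGIT
  pos 11: '5' -> DIGIT
  pos 12: '9' -> DIGIT
  pos 13: '6' -> DIGIT
  pos 15: '3' -> DIGIT
  pos 17: '7' -> DIGIT
  pos 19: '0' -> DIGIT
Digits found: ['6', '4', '7', '3', '5', '9', '6', '3', '7', '0']
Total: 10

10


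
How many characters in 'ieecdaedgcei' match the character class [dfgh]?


Character class [dfgh] matches any of: {d, f, g, h}
Scanning string 'ieecdaedgcei' character by character:
  pos 0: 'i' -> no
  pos 1: 'e' -> no
  pos 2: 'e' -> no
  pos 3: 'c' -> no
  pos 4: 'd' -> MATCH
  pos 5: 'a' -> no
  pos 6: 'e' -> no
  pos 7: 'd' -> MATCH
  pos 8: 'g' -> MATCH
  pos 9: 'c' -> no
  pos 10: 'e' -> no
  pos 11: 'i' -> no
Total matches: 3

3


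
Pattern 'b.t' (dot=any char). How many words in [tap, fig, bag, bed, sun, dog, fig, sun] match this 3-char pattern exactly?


Pattern 'b.t' means: starts with 'b', any single char, ends with 't'.
Checking each word (must be exactly 3 chars):
  'tap' (len=3): no
  'fig' (len=3): no
  'bag' (len=3): no
  'bed' (len=3): no
  'sun' (len=3): no
  'dog' (len=3): no
  'fig' (len=3): no
  'sun' (len=3): no
Matching words: []
Total: 0

0


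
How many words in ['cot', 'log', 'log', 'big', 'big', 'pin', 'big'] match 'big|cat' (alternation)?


Alternation 'big|cat' matches either 'big' or 'cat'.
Checking each word:
  'cot' -> no
  'log' -> no
  'log' -> no
  'big' -> MATCH
  'big' -> MATCH
  'pin' -> no
  'big' -> MATCH
Matches: ['big', 'big', 'big']
Count: 3

3


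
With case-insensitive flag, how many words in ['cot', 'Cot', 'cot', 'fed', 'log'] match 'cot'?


Case-insensitive matching: compare each word's lowercase form to 'cot'.
  'cot' -> lower='cot' -> MATCH
  'Cot' -> lower='cot' -> MATCH
  'cot' -> lower='cot' -> MATCH
  'fed' -> lower='fed' -> no
  'log' -> lower='log' -> no
Matches: ['cot', 'Cot', 'cot']
Count: 3

3


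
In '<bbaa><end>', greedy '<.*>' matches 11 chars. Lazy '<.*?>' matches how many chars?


Greedy '<.*>' tries to match as MUCH as possible.
Lazy '<.*?>' tries to match as LITTLE as possible.

String: '<bbaa><end>'
Greedy '<.*>' starts at first '<' and extends to the LAST '>': '<bbaa><end>' (11 chars)
Lazy '<.*?>' starts at first '<' and stops at the FIRST '>': '<bbaa>' (6 chars)

6


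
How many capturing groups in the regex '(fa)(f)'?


To count capturing groups, count each '(' that starts a group.
Pattern: '(fa)(f)'
Walking through the pattern:
  Position 0: '(' -> group #1
  Position 4: '(' -> group #2
Total capturing groups: 2

2


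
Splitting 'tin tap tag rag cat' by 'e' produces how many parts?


Splitting by 'e' breaks the string at each occurrence of the separator.
Text: 'tin tap tag rag cat'
Parts after split:
  Part 1: 'tin tap tag rag cat'
Total parts: 1

1


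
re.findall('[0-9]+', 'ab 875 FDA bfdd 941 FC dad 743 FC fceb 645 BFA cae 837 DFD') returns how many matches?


Pattern '[0-9]+' finds one or more digits.
Text: 'ab 875 FDA bfdd 941 FC dad 743 FC fceb 645 BFA cae 837 DFD'
Scanning for matches:
  Match 1: '875'
  Match 2: '941'
  Match 3: '743'
  Match 4: '645'
  Match 5: '837'
Total matches: 5

5


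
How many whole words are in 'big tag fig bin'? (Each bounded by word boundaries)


Word boundaries (\b) mark the start/end of each word.
Text: 'big tag fig bin'
Splitting by whitespace:
  Word 1: 'big'
  Word 2: 'tag'
  Word 3: 'fig'
  Word 4: 'bin'
Total whole words: 4

4


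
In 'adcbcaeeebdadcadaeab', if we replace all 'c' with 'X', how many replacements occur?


re.sub('c', 'X', text) replaces every occurrence of 'c' with 'X'.
Text: 'adcbcaeeebdadcadaeab'
Scanning for 'c':
  pos 2: 'c' -> replacement #1
  pos 4: 'c' -> replacement #2
  pos 13: 'c' -> replacement #3
Total replacements: 3

3


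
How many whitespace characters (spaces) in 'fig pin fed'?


\s matches whitespace characters (spaces, tabs, etc.).
Text: 'fig pin fed'
This text has 3 words separated by spaces.
Number of spaces = number of words - 1 = 3 - 1 = 2

2


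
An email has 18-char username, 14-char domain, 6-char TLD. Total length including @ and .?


An email address has format: username@domain.tld
Username length: 18
'@' character: 1
Domain length: 14
'.' character: 1
TLD length: 6
Total = 18 + 1 + 14 + 1 + 6 = 40

40


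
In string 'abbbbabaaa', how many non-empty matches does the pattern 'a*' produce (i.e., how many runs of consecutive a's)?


Pattern 'a*' matches zero or more a's. We want non-empty runs of consecutive a's.
String: 'abbbbabaaa'
Walking through the string to find runs of a's:
  Run 1: positions 0-0 -> 'a'
  Run 2: positions 5-5 -> 'a'
  Run 3: positions 7-9 -> 'aaa'
Non-empty runs found: ['a', 'a', 'aaa']
Count: 3

3


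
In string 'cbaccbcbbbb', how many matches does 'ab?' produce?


Pattern 'ab?' matches 'a' optionally followed by 'b'.
String: 'cbaccbcbbbb'
Scanning left to right for 'a' then checking next char:
  Match 1: 'a' (a not followed by b)
Total matches: 1

1
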